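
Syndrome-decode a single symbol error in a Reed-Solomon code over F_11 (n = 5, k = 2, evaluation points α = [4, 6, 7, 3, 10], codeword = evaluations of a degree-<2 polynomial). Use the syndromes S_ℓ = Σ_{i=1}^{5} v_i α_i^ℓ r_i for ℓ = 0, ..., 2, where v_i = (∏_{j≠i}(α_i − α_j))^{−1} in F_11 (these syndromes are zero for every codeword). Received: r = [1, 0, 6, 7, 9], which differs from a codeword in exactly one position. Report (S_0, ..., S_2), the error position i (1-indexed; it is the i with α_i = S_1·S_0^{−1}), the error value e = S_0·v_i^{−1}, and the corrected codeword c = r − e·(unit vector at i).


S = (7, 5, 2), error at position 3, error magnitude e = 1, c = [1, 0, 5, 7, 9].

Step 1: column multipliers v_i = (∏_{j≠i}(α_i − α_j))^{−1} mod 11.
  i = 1 (α = 4): (4−6)(4−7)(4−3)(4−10) = (−2)·(−3)·1·(−6) = −36 ≡ 8, so v_1 = 8^{−1} = 7 (mod 11).
  i = 2 (α = 6): (6−4)(6−7)(6−3)(6−10) = 2·(−1)·3·(−4) = 24 ≡ 2, so v_2 = 2^{−1} = 6 (mod 11).
  i = 3 (α = 7): (7−4)(7−6)(7−3)(7−10) = 3·1·4·(−3) = −36 ≡ 8, so v_3 = 8^{−1} = 7 (mod 11).
  i = 4 (α = 3): (3−4)(3−6)(3−7)(3−10) = (−1)·(−3)·(−4)·(−7) = 84 ≡ 7, so v_4 = 7^{−1} = 8 (mod 11).
  i = 5 (α = 10): (10−4)(10−6)(10−7)(10−3) = 6·4·3·7 = 504 ≡ 9, so v_5 = 9^{−1} = 5 (mod 11).
  v = [7, 6, 7, 8, 5].
Step 2: syndromes of r = [1, 0, 6, 7, 9] (all sums mod 11).
  S_0 = Σ v_i r_i = 7·1 + 6·0 + 7·6 + 8·7 + 5·9 = 150 ≡ 7.
  S_1 = Σ v_i α_i r_i = 7·4·1 + 6·6·0 + 7·7·6 + 8·3·7 + 5·10·9 = 940 ≡ 5.
  α_i^2 mod 11 = [5, 3, 5, 9, 1].
  S_2 = Σ v_i α_i^2 r_i = 7·5·1 + 6·3·0 + 7·5·6 + 8·9·7 + 5·1·9 = 794 ≡ 2.
  S = (7, 5, 2) ≠ 0, so r is not a codeword (an error is present).
Step 3: locate the error. For a single error e at position i, S_ℓ = v_i·e·α_i^ℓ, so α_err = S_1/S_0.
  S_0^{−1} = 7^{−1} = 8 (mod 11), so α_err = 5·8 = 40 ≡ 7 = α_3. Error position i = 3.
  Consistency check: S_2/S_1 = 2·9 = 18 ≡ 7 = α_err ✓ (single-error assumption holds).
Step 4: error magnitude e = S_0/v_3 = S_0·∏_{j≠3}(α_3 − α_j) = 7·8 = 56 ≡ 1 (mod 11).
Step 5: correct position 3: c_3 = r_3 − e = 6 − 1 ≡ 5 (mod 11). Hence c = [1, 0, 5, 7, 9].
  Check: interpolating c through the α_i gives m(x) = 3 + 5·x (degree < 2) with m(α_i) = c_i for every i, so c is indeed a codeword.


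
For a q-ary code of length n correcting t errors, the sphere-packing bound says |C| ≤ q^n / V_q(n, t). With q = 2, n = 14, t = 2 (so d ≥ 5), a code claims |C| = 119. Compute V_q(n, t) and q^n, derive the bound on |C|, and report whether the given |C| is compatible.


V_q(n, t) = 106, q^n = 16384, Hamming bound = 154, |C| = 119 ≤ bound (satisfied).

Step 1: Compute V_q(n, t) = Σ_{j=0}^2 C(n, j) (q−1)^j.
  j = 0: C(14,0)·(1)^0 = 1·1 = 1.
  j = 1: C(14,1)·(1)^1 = 14·1 = 14.
  j = 2: C(14,2)·(1)^2 = 91·1 = 91.
  V_q(n, t) = 1 + 14 + 91 = 106.
Step 2: q^n = 2^14 = 16384.
Step 3: Hamming bound ⌊q^n / V_q(n,t)⌋ = ⌊16384/106⌋ = 154.
Step 4: Compare |C| = 119 to 154: satisfied.
The claimed |C| lies below the Hamming bound.


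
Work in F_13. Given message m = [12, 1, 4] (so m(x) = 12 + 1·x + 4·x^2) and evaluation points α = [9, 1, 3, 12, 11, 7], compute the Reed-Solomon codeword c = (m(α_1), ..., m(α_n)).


c = [7, 4, 12, 2, 0, 7]

Message polynomial: m(x) = 12 + 1·x + 4·x^2 (mod 13).
For each evaluation point α_i, compute m(α_i) mod 13:
  α_1 = 9: Horner steps 4 → 11 → 7, so m(9) = 7.
  α_2 = 1: Horner steps 4 → 5 → 4, so m(1) = 4.
  α_3 = 3: Horner steps 4 → 0 → 12, so m(3) = 12.
  α_4 = 12: Horner steps 4 → 10 → 2, so m(12) = 2.
  α_5 = 11: Horner steps 4 → 6 → 0, so m(11) = 0.
  α_6 = 7: Horner steps 4 → 3 → 7, so m(7) = 7.
Codeword c = [7, 4, 12, 2, 0, 7] ∈ F_13^6.


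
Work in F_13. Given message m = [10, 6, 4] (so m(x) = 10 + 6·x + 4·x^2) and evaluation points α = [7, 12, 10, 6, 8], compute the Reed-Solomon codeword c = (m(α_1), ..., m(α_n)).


c = [1, 8, 2, 8, 2]

Message polynomial: m(x) = 10 + 6·x + 4·x^2 (mod 13).
For each evaluation point α_i, compute m(α_i) mod 13:
  α_1 = 7: Horner steps 4 → 8 → 1, so m(7) = 1.
  α_2 = 12: Horner steps 4 → 2 → 8, so m(12) = 8.
  α_3 = 10: Horner steps 4 → 7 → 2, so m(10) = 2.
  α_4 = 6: Horner steps 4 → 4 → 8, so m(6) = 8.
  α_5 = 8: Horner steps 4 → 12 → 2, so m(8) = 2.
Codeword c = [1, 8, 2, 8, 2] ∈ F_13^5.


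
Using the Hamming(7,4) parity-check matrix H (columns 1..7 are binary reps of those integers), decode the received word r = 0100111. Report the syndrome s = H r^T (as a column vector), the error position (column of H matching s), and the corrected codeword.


s = (1, 1, 0)^T, error position = 6, corrected codeword c = 0100101

Compute s = H r^T mod 2 one row at a time:
  s_1 = 0 + 1 + 1 + 1 = 3 ≡ 1 (mod 2).
  s_2 = 1 + 0 + 1 + 1 = 3 ≡ 1 (mod 2).
  s_3 = 0 + 0 + 1 + 1 = 2 ≡ 0 (mod 2).
s = (1, 1, 0)^T — this equals column 6 of H (binary 110), so error is at position 6.
Correct: flip bit 6 of r = 0100111 to get c = 0100101.


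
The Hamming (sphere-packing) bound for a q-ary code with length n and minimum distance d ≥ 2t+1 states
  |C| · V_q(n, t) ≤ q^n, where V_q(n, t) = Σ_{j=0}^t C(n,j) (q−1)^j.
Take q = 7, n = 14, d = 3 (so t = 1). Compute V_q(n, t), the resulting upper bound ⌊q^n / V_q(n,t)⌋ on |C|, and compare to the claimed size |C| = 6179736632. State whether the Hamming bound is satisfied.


V_q(n, t) = 85, q^n = 678223072849, Hamming bound = 7979094974, |C| = 6179736632 ≤ bound (satisfied).

Step 1: Compute V_q(n, t) = Σ_{j=0}^1 C(n, j) (q−1)^j.
  j = 0: C(14,0)·(6)^0 = 1·1 = 1.
  j = 1: C(14,1)·(6)^1 = 14·6 = 84.
  V_q(n, t) = 1 + 84 = 85.
Step 2: q^n = 7^14 = 678223072849.
Step 3: Hamming bound ⌊q^n / V_q(n,t)⌋ = ⌊678223072849/85⌋ = 7979094974.
Step 4: Compare |C| = 6179736632 to 7979094974: satisfied.
The claimed |C| lies below the Hamming bound.


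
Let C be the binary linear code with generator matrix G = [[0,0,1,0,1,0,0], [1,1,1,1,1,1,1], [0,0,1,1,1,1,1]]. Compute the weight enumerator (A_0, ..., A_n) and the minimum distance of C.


Weight distribution: A_0 = 1, A_2 = 2, A_3 = 1, A_4 = 1, A_5 = 2, A_7 = 1. Minimum distance d = 2.

Enumerate all 2^3 = 8 messages m ∈ F_2^3.
For each, compute codeword c = mG in F_2^7, then tally its weight.
  m = 000 → c = 0000000, weight = 0.
  m = 100 → c = 0010100, weight = 2.
  m = 010 → c = 1111111, weight = 7.
  m = 110 → c = 1101011, weight = 5.
  m = 001 → c = 0011111, weight = 5.
  m = 101 → c = 0001011, weight = 3.
  m = 011 → c = 1100000, weight = 2.
  m = 111 → c = 1110100, weight = 4.
Tally weights:
  weight 0: 1 codewords.
  weight 2: 2 codewords.
  weight 3: 1 codewords.
  weight 4: 1 codewords.
  weight 5: 2 codewords.
  weight 7: 1 codewords.
Minimum distance d = smallest w > 0 with A_w > 0 = 2.
Sanity: Σ A_w = 8 = 2^3 = 8 ✓.


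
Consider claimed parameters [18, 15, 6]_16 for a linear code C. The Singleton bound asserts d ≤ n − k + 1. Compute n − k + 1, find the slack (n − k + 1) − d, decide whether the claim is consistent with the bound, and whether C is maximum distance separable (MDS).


Singleton RHS = n − k + 1 = 4, slack = -2, bound violated (no such code; not MDS).

Singleton bound: d ≤ n − k + 1.
Here n = 18, k = 15, so n − k + 1 = 4.
Given d = 6, check d ≤ 4: NO.
Slack = (n − k + 1) − d = -2.
The slack is negative: d = 6 exceeds n − k + 1 = 4 by 2, so the Singleton bound is violated and no linear [18, 15, 6]_16 code can exist. In particular it is not MDS (MDS requires d = n − k + 1 exactly).
Description: the claimed parameters are [18, 15, 6]_16; such a code would be impossible (violates the Singleton bound).


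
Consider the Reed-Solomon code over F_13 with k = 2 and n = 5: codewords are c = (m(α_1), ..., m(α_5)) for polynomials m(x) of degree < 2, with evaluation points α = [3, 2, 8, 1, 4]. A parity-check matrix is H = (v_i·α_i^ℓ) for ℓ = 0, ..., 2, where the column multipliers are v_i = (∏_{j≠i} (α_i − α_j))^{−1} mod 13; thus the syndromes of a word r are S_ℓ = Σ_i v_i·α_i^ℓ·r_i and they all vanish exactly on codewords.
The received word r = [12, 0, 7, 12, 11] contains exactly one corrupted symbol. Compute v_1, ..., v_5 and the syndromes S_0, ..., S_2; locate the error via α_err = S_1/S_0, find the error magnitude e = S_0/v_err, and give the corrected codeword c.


S = (8, 8, 8), error at position 4, error magnitude e = 11, c = [12, 0, 7, 1, 11].

Step 1: column multipliers v_i = (∏_{j≠i}(α_i − α_j))^{−1} mod 13.
  i = 1 (α = 3): (3−2)(3−8)(3−1)(3−4) = 1·(−5)·2·(−1) = 10 ≡ 10, so v_1 = 10^{−1} = 4 (mod 13).
  i = 2 (α = 2): (2−3)(2−8)(2−1)(2−4) = (−1)·(−6)·1·(−2) = −12 ≡ 1, so v_2 = 1^{−1} = 1 (mod 13).
  i = 3 (α = 8): (8−3)(8−2)(8−1)(8−4) = 5·6·7·4 = 840 ≡ 8, so v_3 = 8^{−1} = 5 (mod 13).
  i = 4 (α = 1): (1−3)(1−2)(1−8)(1−4) = (−2)·(−1)·(−7)·(−3) = 42 ≡ 3, so v_4 = 3^{−1} = 9 (mod 13).
  i = 5 (α = 4): (4−3)(4−2)(4−8)(4−1) = 1·2·(−4)·3 = −24 ≡ 2, so v_5 = 2^{−1} = 7 (mod 13).
  v = [4, 1, 5, 9, 7].
Step 2: syndromes of r = [12, 0, 7, 12, 11] (all sums mod 13).
  S_0 = Σ v_i r_i = 4·12 + 1·0 + 5·7 + 9·12 + 7·11 = 268 ≡ 8.
  S_1 = Σ v_i α_i r_i = 4·3·12 + 1·2·0 + 5·8·7 + 9·1·12 + 7·4·11 = 840 ≡ 8.
  α_i^2 mod 13 = [9, 4, 12, 1, 3].
  S_2 = Σ v_i α_i^2 r_i = 4·9·12 + 1·4·0 + 5·12·7 + 9·1·12 + 7·3·11 = 1191 ≡ 8.
  S = (8, 8, 8) ≠ 0, so r is not a codeword (an error is present).
Step 3: locate the error. For a single error e at position i, S_ℓ = v_i·e·α_i^ℓ, so α_err = S_1/S_0.
  S_0^{−1} = 8^{−1} = 5 (mod 13), so α_err = 8·5 = 40 ≡ 1 = α_4. Error position i = 4.
  Consistency check: S_2/S_1 = 8·5 = 40 ≡ 1 = α_err ✓ (single-error assumption holds).
Step 4: error magnitude e = S_0/v_4 = S_0·∏_{j≠4}(α_4 − α_j) = 8·3 = 24 ≡ 11 (mod 13).
Step 5: correct position 4: c_4 = r_4 − e = 12 − 11 ≡ 1 (mod 13). Hence c = [12, 0, 7, 1, 11].
  Check: interpolating c through the α_i gives m(x) = 2 + 12·x (degree < 2) with m(α_i) = c_i for every i, so c is indeed a codeword.


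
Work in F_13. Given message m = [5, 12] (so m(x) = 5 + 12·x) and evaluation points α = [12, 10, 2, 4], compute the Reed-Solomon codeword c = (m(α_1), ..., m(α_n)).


c = [6, 8, 3, 1]

Message polynomial: m(x) = 5 + 12·x (mod 13).
For each evaluation point α_i, compute m(α_i) mod 13:
  α_1 = 12: Horner steps 12 → 6, so m(12) = 6.
  α_2 = 10: Horner steps 12 → 8, so m(10) = 8.
  α_3 = 2: Horner steps 12 → 3, so m(2) = 3.
  α_4 = 4: Horner steps 12 → 1, so m(4) = 1.
Codeword c = [6, 8, 3, 1] ∈ F_13^4.


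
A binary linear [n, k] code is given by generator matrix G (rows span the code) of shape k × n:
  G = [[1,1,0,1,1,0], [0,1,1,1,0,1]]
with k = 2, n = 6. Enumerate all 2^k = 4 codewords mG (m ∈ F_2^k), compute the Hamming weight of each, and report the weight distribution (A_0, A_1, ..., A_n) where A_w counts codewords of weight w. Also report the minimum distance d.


Weight distribution: A_0 = 1, A_4 = 3. Minimum distance d = 4.

Enumerate all 2^2 = 4 messages m ∈ F_2^2.
For each, compute codeword c = mG in F_2^6, then tally its weight.
  m = 00 → c = 000000, weight = 0.
  m = 10 → c = 110110, weight = 4.
  m = 01 → c = 011101, weight = 4.
  m = 11 → c = 101011, weight = 4.
Tally weights:
  weight 0: 1 codewords.
  weight 4: 3 codewords.
Minimum distance d = smallest w > 0 with A_w > 0 = 4.
Sanity: Σ A_w = 4 = 2^2 = 4 ✓.


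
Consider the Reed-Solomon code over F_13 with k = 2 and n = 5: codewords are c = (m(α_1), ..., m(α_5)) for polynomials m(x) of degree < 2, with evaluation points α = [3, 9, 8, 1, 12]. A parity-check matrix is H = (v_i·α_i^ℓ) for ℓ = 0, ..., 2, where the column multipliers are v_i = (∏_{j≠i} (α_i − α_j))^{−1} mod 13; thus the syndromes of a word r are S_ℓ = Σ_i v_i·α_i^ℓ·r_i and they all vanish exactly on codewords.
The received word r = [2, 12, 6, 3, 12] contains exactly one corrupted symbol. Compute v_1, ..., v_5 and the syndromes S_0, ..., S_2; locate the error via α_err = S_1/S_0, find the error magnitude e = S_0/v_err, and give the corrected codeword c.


S = (12, 1, 12), error at position 5, error magnitude e = 8, c = [2, 12, 6, 3, 4].

Step 1: column multipliers v_i = (∏_{j≠i}(α_i − α_j))^{−1} mod 13.
  i = 1 (α = 3): (3−9)(3−8)(3−1)(3−12) = (−6)·(−5)·2·(−9) = −540 ≡ 6, so v_1 = 6^{−1} = 11 (mod 13).
  i = 2 (α = 9): (9−3)(9−8)(9−1)(9−12) = 6·1·8·(−3) = −144 ≡ 12, so v_2 = 12^{−1} = 12 (mod 13).
  i = 3 (α = 8): (8−3)(8−9)(8−1)(8−12) = 5·(−1)·7·(−4) = 140 ≡ 10, so v_3 = 10^{−1} = 4 (mod 13).
  i = 4 (α = 1): (1−3)(1−9)(1−8)(1−12) = (−2)·(−8)·(−7)·(−11) = 1232 ≡ 10, so v_4 = 10^{−1} = 4 (mod 13).
  i = 5 (α = 12): (12−3)(12−9)(12−8)(12−1) = 9·3·4·11 = 1188 ≡ 5, so v_5 = 5^{−1} = 8 (mod 13).
  v = [11, 12, 4, 4, 8].
Step 2: syndromes of r = [2, 12, 6, 3, 12] (all sums mod 13).
  S_0 = Σ v_i r_i = 11·2 + 12·12 + 4·6 + 4·3 + 8·12 = 298 ≡ 12.
  S_1 = Σ v_i α_i r_i = 11·3·2 + 12·9·12 + 4·8·6 + 4·1·3 + 8·12·12 = 2718 ≡ 1.
  α_i^2 mod 13 = [9, 3, 12, 1, 1].
  S_2 = Σ v_i α_i^2 r_i = 11·9·2 + 12·3·12 + 4·12·6 + 4·1·3 + 8·1·12 = 1026 ≡ 12.
  S = (12, 1, 12) ≠ 0, so r is not a codeword (an error is present).
Step 3: locate the error. For a single error e at position i, S_ℓ = v_i·e·α_i^ℓ, so α_err = S_1/S_0.
  S_0^{−1} = 12^{−1} = 12 (mod 13), so α_err = 1·12 = 12 ≡ 12 = α_5. Error position i = 5.
  Consistency check: S_2/S_1 = 12·1 = 12 ≡ 12 = α_err ✓ (single-error assumption holds).
Step 4: error magnitude e = S_0/v_5 = S_0·∏_{j≠5}(α_5 − α_j) = 12·5 = 60 ≡ 8 (mod 13).
Step 5: correct position 5: c_5 = r_5 − e = 12 − 8 ≡ 4 (mod 13). Hence c = [2, 12, 6, 3, 4].
  Check: interpolating c through the α_i gives m(x) = 10 + 6·x (degree < 2) with m(α_i) = c_i for every i, so c is indeed a codeword.


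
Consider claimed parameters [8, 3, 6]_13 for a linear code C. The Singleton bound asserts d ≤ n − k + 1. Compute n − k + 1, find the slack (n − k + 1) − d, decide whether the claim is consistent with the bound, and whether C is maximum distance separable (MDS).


Singleton RHS = n − k + 1 = 6, slack = 0, bound satisfied, MDS.

Singleton bound: d ≤ n − k + 1.
Here n = 8, k = 3, so n − k + 1 = 6.
Given d = 6, check d ≤ 6: YES.
Slack = (n − k + 1) − d = 0.
The code is MDS (slack = 0).
Description: the claimed parameters are [8, 3, 6]_13; such a code would be MDS (meets Singleton bound).


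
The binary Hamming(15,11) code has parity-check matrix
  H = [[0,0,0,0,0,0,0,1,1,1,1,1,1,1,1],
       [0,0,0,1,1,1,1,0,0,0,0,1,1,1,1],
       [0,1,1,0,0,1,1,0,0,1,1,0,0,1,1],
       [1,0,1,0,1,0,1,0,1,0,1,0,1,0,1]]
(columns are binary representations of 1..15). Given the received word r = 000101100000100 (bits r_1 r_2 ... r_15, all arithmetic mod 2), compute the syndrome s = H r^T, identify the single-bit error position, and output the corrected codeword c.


s = (1, 0, 0, 0)^T, error position = 8, corrected codeword c = 000101110000100

Compute s = H r^T mod 2 one row at a time:
  s_1 = 0 + 0 + 0 + 0 + 0 + 1 + 0 + 0 = 1 ≡ 1 (mod 2).
  s_2 = 1 + 0 + 1 + 1 + 0 + 1 + 0 + 0 = 4 ≡ 0 (mod 2).
  s_3 = 0 + 0 + 1 + 1 + 0 + 0 + 0 + 0 = 2 ≡ 0 (mod 2).
  s_4 = 0 + 0 + 0 + 1 + 0 + 0 + 1 + 0 = 2 ≡ 0 (mod 2).
s = (1, 0, 0, 0)^T — this equals column 8 of H (binary 1000), so error is at position 8.
Correct: flip bit 8 of r = 000101100000100 to get c = 000101110000100.


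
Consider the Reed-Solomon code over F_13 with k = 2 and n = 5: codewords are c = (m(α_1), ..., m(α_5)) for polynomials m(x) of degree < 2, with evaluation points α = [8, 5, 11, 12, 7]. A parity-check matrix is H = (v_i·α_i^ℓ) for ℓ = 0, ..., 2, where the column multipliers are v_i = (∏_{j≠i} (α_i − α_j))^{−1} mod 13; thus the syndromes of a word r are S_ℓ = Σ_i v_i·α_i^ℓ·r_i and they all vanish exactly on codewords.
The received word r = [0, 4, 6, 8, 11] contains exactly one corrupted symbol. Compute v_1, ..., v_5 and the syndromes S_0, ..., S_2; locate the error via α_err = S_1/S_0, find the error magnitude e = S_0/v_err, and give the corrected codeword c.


S = (2, 10, 11), error at position 2, error magnitude e = 10, c = [0, 7, 6, 8, 11].

Step 1: column multipliers v_i = (∏_{j≠i}(α_i − α_j))^{−1} mod 13.
  i = 1 (α = 8): (8−5)(8−11)(8−12)(8−7) = 3·(−3)·(−4)·1 = 36 ≡ 10, so v_1 = 10^{−1} = 4 (mod 13).
  i = 2 (α = 5): (5−8)(5−11)(5−12)(5−7) = (−3)·(−6)·(−7)·(−2) = 252 ≡ 5, so v_2 = 5^{−1} = 8 (mod 13).
  i = 3 (α = 11): (11−8)(11−5)(11−12)(11−7) = 3·6·(−1)·4 = −72 ≡ 6, so v_3 = 6^{−1} = 11 (mod 13).
  i = 4 (α = 12): (12−8)(12−5)(12−11)(12−7) = 4·7·1·5 = 140 ≡ 10, so v_4 = 10^{−1} = 4 (mod 13).
  i = 5 (α = 7): (7−8)(7−5)(7−11)(7−12) = (−1)·2·(−4)·(−5) = −40 ≡ 12, so v_5 = 12^{−1} = 12 (mod 13).
  v = [4, 8, 11, 4, 12].
Step 2: syndromes of r = [0, 4, 6, 8, 11] (all sums mod 13).
  S_0 = Σ v_i r_i = 4·0 + 8·4 + 11·6 + 4·8 + 12·11 = 262 ≡ 2.
  S_1 = Σ v_i α_i r_i = 4·8·0 + 8·5·4 + 11·11·6 + 4·12·8 + 12·7·11 = 2194 ≡ 10.
  α_i^2 mod 13 = [12, 12, 4, 1, 10].
  S_2 = Σ v_i α_i^2 r_i = 4·12·0 + 8·12·4 + 11·4·6 + 4·1·8 + 12·10·11 = 2000 ≡ 11.
  S = (2, 10, 11) ≠ 0, so r is not a codeword (an error is present).
Step 3: locate the error. For a single error e at position i, S_ℓ = v_i·e·α_i^ℓ, so α_err = S_1/S_0.
  S_0^{−1} = 2^{−1} = 7 (mod 13), so α_err = 10·7 = 70 ≡ 5 = α_2. Error position i = 2.
  Consistency check: S_2/S_1 = 11·4 = 44 ≡ 5 = α_err ✓ (single-error assumption holds).
Step 4: error magnitude e = S_0/v_2 = S_0·∏_{j≠2}(α_2 − α_j) = 2·5 = 10 ≡ 10 (mod 13).
Step 5: correct position 2: c_2 = r_2 − e = 4 − 10 ≡ 7 (mod 13). Hence c = [0, 7, 6, 8, 11].
  Check: interpolating c through the α_i gives m(x) = 10 + 2·x (degree < 2) with m(α_i) = c_i for every i, so c is indeed a codeword.


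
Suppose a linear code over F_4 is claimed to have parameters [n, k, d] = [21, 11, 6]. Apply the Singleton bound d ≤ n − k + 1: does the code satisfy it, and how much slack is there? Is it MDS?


Singleton RHS = n − k + 1 = 11, slack = 5, bound satisfied, not MDS.

Singleton bound: d ≤ n − k + 1.
Here n = 21, k = 11, so n − k + 1 = 11.
Given d = 6, check d ≤ 11: YES.
Slack = (n − k + 1) − d = 5.
The code is NOT MDS (slack = 5 > 0).
Description: the claimed parameters are [21, 11, 6]_4; such a code would be non-MDS.


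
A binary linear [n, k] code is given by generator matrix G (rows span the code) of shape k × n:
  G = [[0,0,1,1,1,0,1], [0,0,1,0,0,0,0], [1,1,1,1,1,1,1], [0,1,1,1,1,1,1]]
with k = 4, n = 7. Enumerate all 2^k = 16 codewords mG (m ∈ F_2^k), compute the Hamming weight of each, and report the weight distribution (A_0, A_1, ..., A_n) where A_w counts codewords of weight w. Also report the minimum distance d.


Weight distribution: A_0 = 1, A_1 = 2, A_2 = 2, A_3 = 3, A_4 = 3, A_5 = 2, A_6 = 2, A_7 = 1. Minimum distance d = 1.

Enumerate all 2^4 = 16 messages m ∈ F_2^4.
For each, compute codeword c = mG in F_2^7, then tally its weight.
  m = 0000 → c = 0000000, weight = 0.
  m = 1000 → c = 0011101, weight = 4.
  m = 0100 → c = 0010000, weight = 1.
  m = 1100 → c = 0001101, weight = 3.
  m = 0010 → c = 1111111, weight = 7.
  m = 1010 → c = 1100010, weight = 3.
  m = 0110 → c = 1101111, weight = 6.
  m = 1110 → c = 1110010, weight = 4.
  m = 0001 → c = 0111111, weight = 6.
  m = 1001 → c = 0100010, weight = 2.
  m = 0101 → c = 0101111, weight = 5.
  m = 1101 → c = 0110010, weight = 3.
  m = 0011 → c = 1000000, weight = 1.
  m = 1011 → c = 1011101, weight = 5.
  m = 0111 → c = 1010000, weight = 2.
  m = 1111 → c = 1001101, weight = 4.
Tally weights:
  weight 0: 1 codewords.
  weight 1: 2 codewords.
  weight 2: 2 codewords.
  weight 3: 3 codewords.
  weight 4: 3 codewords.
  weight 5: 2 codewords.
  weight 6: 2 codewords.
  weight 7: 1 codewords.
Minimum distance d = smallest w > 0 with A_w > 0 = 1.
Sanity: Σ A_w = 16 = 2^4 = 16 ✓.


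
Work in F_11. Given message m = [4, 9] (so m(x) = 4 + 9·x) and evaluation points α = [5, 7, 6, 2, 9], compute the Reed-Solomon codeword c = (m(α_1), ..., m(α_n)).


c = [5, 1, 3, 0, 8]

Message polynomial: m(x) = 4 + 9·x (mod 11).
For each evaluation point α_i, compute m(α_i) mod 11:
  α_1 = 5: Horner steps 9 → 5, so m(5) = 5.
  α_2 = 7: Horner steps 9 → 1, so m(7) = 1.
  α_3 = 6: Horner steps 9 → 3, so m(6) = 3.
  α_4 = 2: Horner steps 9 → 0, so m(2) = 0.
  α_5 = 9: Horner steps 9 → 8, so m(9) = 8.
Codeword c = [5, 1, 3, 0, 8] ∈ F_11^5.


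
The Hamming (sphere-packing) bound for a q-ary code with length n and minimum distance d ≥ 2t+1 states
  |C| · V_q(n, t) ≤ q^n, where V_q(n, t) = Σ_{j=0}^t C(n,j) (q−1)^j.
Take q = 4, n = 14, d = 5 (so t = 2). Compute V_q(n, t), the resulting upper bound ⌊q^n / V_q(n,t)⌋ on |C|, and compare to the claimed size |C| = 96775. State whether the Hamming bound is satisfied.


V_q(n, t) = 862, q^n = 268435456, Hamming bound = 311410, |C| = 96775 ≤ bound (satisfied).

Step 1: Compute V_q(n, t) = Σ_{j=0}^2 C(n, j) (q−1)^j.
  j = 0: C(14,0)·(3)^0 = 1·1 = 1.
  j = 1: C(14,1)·(3)^1 = 14·3 = 42.
  j = 2: C(14,2)·(3)^2 = 91·9 = 819.
  V_q(n, t) = 1 + 42 + 819 = 862.
Step 2: q^n = 4^14 = 268435456.
Step 3: Hamming bound ⌊q^n / V_q(n,t)⌋ = ⌊268435456/862⌋ = 311410.
Step 4: Compare |C| = 96775 to 311410: satisfied.
The claimed |C| lies below the Hamming bound.


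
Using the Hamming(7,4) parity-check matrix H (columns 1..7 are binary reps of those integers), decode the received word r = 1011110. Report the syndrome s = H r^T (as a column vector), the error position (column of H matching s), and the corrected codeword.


s = (1, 0, 1)^T, error position = 5, corrected codeword c = 1011010

Compute s = H r^T mod 2 one row at a time:
  s_1 = 1 + 1 + 1 + 0 = 3 ≡ 1 (mod 2).
  s_2 = 0 + 1 + 1 + 0 = 2 ≡ 0 (mod 2).
  s_3 = 1 + 1 + 1 + 0 = 3 ≡ 1 (mod 2).
s = (1, 0, 1)^T — this equals column 5 of H (binary 101), so error is at position 5.
Correct: flip bit 5 of r = 1011110 to get c = 1011010.


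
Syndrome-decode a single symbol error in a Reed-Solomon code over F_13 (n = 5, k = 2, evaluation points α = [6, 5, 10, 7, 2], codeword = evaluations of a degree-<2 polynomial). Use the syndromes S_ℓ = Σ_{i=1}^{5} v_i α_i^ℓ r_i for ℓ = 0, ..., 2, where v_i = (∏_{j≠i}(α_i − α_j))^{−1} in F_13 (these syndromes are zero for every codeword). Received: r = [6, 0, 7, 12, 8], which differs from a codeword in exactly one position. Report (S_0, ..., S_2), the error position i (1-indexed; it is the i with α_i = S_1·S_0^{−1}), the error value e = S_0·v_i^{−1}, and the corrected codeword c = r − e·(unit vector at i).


S = (10, 9, 12), error at position 3, error magnitude e = 3, c = [6, 0, 4, 12, 8].

Step 1: column multipliers v_i = (∏_{j≠i}(α_i − α_j))^{−1} mod 13.
  i = 1 (α = 6): (6−5)(6−10)(6−7)(6−2) = 1·(−4)·(−1)·4 = 16 ≡ 3, so v_1 = 3^{−1} = 9 (mod 13).
  i = 2 (α = 5): (5−6)(5−10)(5−7)(5−2) = (−1)·(−5)·(−2)·3 = −30 ≡ 9, so v_2 = 9^{−1} = 3 (mod 13).
  i = 3 (α = 10): (10−6)(10−5)(10−7)(10−2) = 4·5·3·8 = 480 ≡ 12, so v_3 = 12^{−1} = 12 (mod 13).
  i = 4 (α = 7): (7−6)(7−5)(7−10)(7−2) = 1·2·(−3)·5 = −30 ≡ 9, so v_4 = 9^{−1} = 3 (mod 13).
  i = 5 (α = 2): (2−6)(2−5)(2−10)(2−7) = (−4)·(−3)·(−8)·(−5) = 480 ≡ 12, so v_5 = 12^{−1} = 12 (mod 13).
  v = [9, 3, 12, 3, 12].
Step 2: syndromes of r = [6, 0, 7, 12, 8] (all sums mod 13).
  S_0 = Σ v_i r_i = 9·6 + 3·0 + 12·7 + 3·12 + 12·8 = 270 ≡ 10.
  S_1 = Σ v_i α_i r_i = 9·6·6 + 3·5·0 + 12·10·7 + 3·7·12 + 12·2·8 = 1608 ≡ 9.
  α_i^2 mod 13 = [10, 12, 9, 10, 4].
  S_2 = Σ v_i α_i^2 r_i = 9·10·6 + 3·12·0 + 12·9·7 + 3·10·12 + 12·4·8 = 2040 ≡ 12.
  S = (10, 9, 12) ≠ 0, so r is not a codeword (an error is present).
Step 3: locate the error. For a single error e at position i, S_ℓ = v_i·e·α_i^ℓ, so α_err = S_1/S_0.
  S_0^{−1} = 10^{−1} = 4 (mod 13), so α_err = 9·4 = 36 ≡ 10 = α_3. Error position i = 3.
  Consistency check: S_2/S_1 = 12·3 = 36 ≡ 10 = α_err ✓ (single-error assumption holds).
Step 4: error magnitude e = S_0/v_3 = S_0·∏_{j≠3}(α_3 − α_j) = 10·12 = 120 ≡ 3 (mod 13).
Step 5: correct position 3: c_3 = r_3 − e = 7 − 3 ≡ 4 (mod 13). Hence c = [6, 0, 4, 12, 8].
  Check: interpolating c through the α_i gives m(x) = 9 + 6·x (degree < 2) with m(α_i) = c_i for every i, so c is indeed a codeword.


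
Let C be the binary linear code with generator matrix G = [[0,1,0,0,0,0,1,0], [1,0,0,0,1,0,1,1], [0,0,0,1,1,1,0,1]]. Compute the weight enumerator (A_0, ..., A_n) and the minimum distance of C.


Weight distribution: A_0 = 1, A_2 = 1, A_4 = 5, A_6 = 1. Minimum distance d = 2.

Enumerate all 2^3 = 8 messages m ∈ F_2^3.
For each, compute codeword c = mG in F_2^8, then tally its weight.
  m = 000 → c = 00000000, weight = 0.
  m = 100 → c = 01000010, weight = 2.
  m = 010 → c = 10001011, weight = 4.
  m = 110 → c = 11001001, weight = 4.
  m = 001 → c = 00011101, weight = 4.
  m = 101 → c = 01011111, weight = 6.
  m = 011 → c = 10010110, weight = 4.
  m = 111 → c = 11010100, weight = 4.
Tally weights:
  weight 0: 1 codewords.
  weight 2: 1 codewords.
  weight 4: 5 codewords.
  weight 6: 1 codewords.
Minimum distance d = smallest w > 0 with A_w > 0 = 2.
Sanity: Σ A_w = 8 = 2^3 = 8 ✓.


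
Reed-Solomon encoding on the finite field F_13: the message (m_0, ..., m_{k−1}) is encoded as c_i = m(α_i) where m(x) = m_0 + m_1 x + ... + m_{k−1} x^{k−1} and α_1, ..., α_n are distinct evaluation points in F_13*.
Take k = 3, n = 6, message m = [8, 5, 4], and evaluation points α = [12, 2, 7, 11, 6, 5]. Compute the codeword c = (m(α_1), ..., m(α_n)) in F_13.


c = [7, 8, 5, 1, 0, 3]

Message polynomial: m(x) = 8 + 5·x + 4·x^2 (mod 13).
For each evaluation point α_i, compute m(α_i) mod 13:
  α_1 = 12: Horner steps 4 → 1 → 7, so m(12) = 7.
  α_2 = 2: Horner steps 4 → 0 → 8, so m(2) = 8.
  α_3 = 7: Horner steps 4 → 7 → 5, so m(7) = 5.
  α_4 = 11: Horner steps 4 → 10 → 1, so m(11) = 1.
  α_5 = 6: Horner steps 4 → 3 → 0, so m(6) = 0.
  α_6 = 5: Horner steps 4 → 12 → 3, so m(5) = 3.
Codeword c = [7, 8, 5, 1, 0, 3] ∈ F_13^6.


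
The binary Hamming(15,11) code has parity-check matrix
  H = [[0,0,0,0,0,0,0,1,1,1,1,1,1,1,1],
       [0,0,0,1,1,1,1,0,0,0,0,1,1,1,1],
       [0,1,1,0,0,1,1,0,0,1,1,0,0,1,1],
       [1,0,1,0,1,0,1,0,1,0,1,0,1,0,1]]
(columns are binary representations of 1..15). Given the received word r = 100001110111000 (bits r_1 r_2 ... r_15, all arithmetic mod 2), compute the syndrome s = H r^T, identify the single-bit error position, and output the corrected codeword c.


s = (0, 1, 0, 1)^T, error position = 5, corrected codeword c = 100011110111000

Compute s = H r^T mod 2 one row at a time:
  s_1 = 1 + 0 + 1 + 1 + 1 + 0 + 0 + 0 = 4 ≡ 0 (mod 2).
  s_2 = 0 + 0 + 1 + 1 + 1 + 0 + 0 + 0 = 3 ≡ 1 (mod 2).
  s_3 = 0 + 0 + 1 + 1 + 1 + 1 + 0 + 0 = 4 ≡ 0 (mod 2).
  s_4 = 1 + 0 + 0 + 1 + 0 + 1 + 0 + 0 = 3 ≡ 1 (mod 2).
s = (0, 1, 0, 1)^T — this equals column 5 of H (binary 0101), so error is at position 5.
Correct: flip bit 5 of r = 100001110111000 to get c = 100011110111000.


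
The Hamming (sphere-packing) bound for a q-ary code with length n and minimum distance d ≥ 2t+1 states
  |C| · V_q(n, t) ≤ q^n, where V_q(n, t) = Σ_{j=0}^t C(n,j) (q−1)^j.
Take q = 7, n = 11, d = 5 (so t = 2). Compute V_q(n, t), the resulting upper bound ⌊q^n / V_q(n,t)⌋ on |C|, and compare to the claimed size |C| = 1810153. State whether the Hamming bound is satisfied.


V_q(n, t) = 2047, q^n = 1977326743, Hamming bound = 965963, |C| = 1810153 > bound (violated).

Step 1: Compute V_q(n, t) = Σ_{j=0}^2 C(n, j) (q−1)^j.
  j = 0: C(11,0)·(6)^0 = 1·1 = 1.
  j = 1: C(11,1)·(6)^1 = 11·6 = 66.
  j = 2: C(11,2)·(6)^2 = 55·36 = 1980.
  V_q(n, t) = 1 + 66 + 1980 = 2047.
Step 2: q^n = 7^11 = 1977326743.
Step 3: Hamming bound ⌊q^n / V_q(n,t)⌋ = ⌊1977326743/2047⌋ = 965963.
Step 4: Compare |C| = 1810153 to 965963: violated.
The claimed |C| lies above the Hamming bound, so no 7-ary code of length 11 with d ≥ 5 can have 1810153 codewords.


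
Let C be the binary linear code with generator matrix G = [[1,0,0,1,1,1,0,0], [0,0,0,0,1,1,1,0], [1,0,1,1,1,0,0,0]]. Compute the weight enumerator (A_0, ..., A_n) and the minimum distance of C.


Weight distribution: A_0 = 1, A_2 = 1, A_3 = 3, A_4 = 2, A_5 = 1. Minimum distance d = 2.

Enumerate all 2^3 = 8 messages m ∈ F_2^3.
For each, compute codeword c = mG in F_2^8, then tally its weight.
  m = 000 → c = 00000000, weight = 0.
  m = 100 → c = 10011100, weight = 4.
  m = 010 → c = 00001110, weight = 3.
  m = 110 → c = 10010010, weight = 3.
  m = 001 → c = 10111000, weight = 4.
  m = 101 → c = 00100100, weight = 2.
  m = 011 → c = 10110110, weight = 5.
  m = 111 → c = 00101010, weight = 3.
Tally weights:
  weight 0: 1 codewords.
  weight 2: 1 codewords.
  weight 3: 3 codewords.
  weight 4: 2 codewords.
  weight 5: 1 codewords.
Minimum distance d = smallest w > 0 with A_w > 0 = 2.
Sanity: Σ A_w = 8 = 2^3 = 8 ✓.


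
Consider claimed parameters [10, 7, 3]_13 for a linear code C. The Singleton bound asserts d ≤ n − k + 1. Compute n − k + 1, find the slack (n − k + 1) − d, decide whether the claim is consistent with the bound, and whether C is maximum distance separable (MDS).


Singleton RHS = n − k + 1 = 4, slack = 1, bound satisfied, not MDS.

Singleton bound: d ≤ n − k + 1.
Here n = 10, k = 7, so n − k + 1 = 4.
Given d = 3, check d ≤ 4: YES.
Slack = (n − k + 1) − d = 1.
The code is NOT MDS (slack = 1 > 0).
Description: the claimed parameters are [10, 7, 3]_13; such a code would be non-MDS.


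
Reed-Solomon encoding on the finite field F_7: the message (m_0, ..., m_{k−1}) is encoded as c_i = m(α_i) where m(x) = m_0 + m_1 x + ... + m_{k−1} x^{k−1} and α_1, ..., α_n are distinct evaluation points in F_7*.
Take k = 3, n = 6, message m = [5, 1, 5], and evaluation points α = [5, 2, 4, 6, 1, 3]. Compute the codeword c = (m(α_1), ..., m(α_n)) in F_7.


c = [2, 6, 5, 2, 4, 4]

Message polynomial: m(x) = 5 + 1·x + 5·x^2 (mod 7).
For each evaluation point α_i, compute m(α_i) mod 7:
  α_1 = 5: Horner steps 5 → 5 → 2, so m(5) = 2.
  α_2 = 2: Horner steps 5 → 4 → 6, so m(2) = 6.
  α_3 = 4: Horner steps 5 → 0 → 5, so m(4) = 5.
  α_4 = 6: Horner steps 5 → 3 → 2, so m(6) = 2.
  α_5 = 1: Horner steps 5 → 6 → 4, so m(1) = 4.
  α_6 = 3: Horner steps 5 → 2 → 4, so m(3) = 4.
Codeword c = [2, 6, 5, 2, 4, 4] ∈ F_7^6.


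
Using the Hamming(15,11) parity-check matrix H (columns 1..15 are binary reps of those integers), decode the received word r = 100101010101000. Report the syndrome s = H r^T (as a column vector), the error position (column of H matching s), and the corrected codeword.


s = (1, 1, 0, 1)^T, error position = 13, corrected codeword c = 100101010101100

Compute s = H r^T mod 2 one row at a time:
  s_1 = 1 + 0 + 1 + 0 + 1 + 0 + 0 + 0 = 3 ≡ 1 (mod 2).
  s_2 = 1 + 0 + 1 + 0 + 1 + 0 + 0 + 0 = 3 ≡ 1 (mod 2).
  s_3 = 0 + 0 + 1 + 0 + 1 + 0 + 0 + 0 = 2 ≡ 0 (mod 2).
  s_4 = 1 + 0 + 0 + 0 + 0 + 0 + 0 + 0 = 1 ≡ 1 (mod 2).
s = (1, 1, 0, 1)^T — this equals column 13 of H (binary 1101), so error is at position 13.
Correct: flip bit 13 of r = 100101010101000 to get c = 100101010101100.


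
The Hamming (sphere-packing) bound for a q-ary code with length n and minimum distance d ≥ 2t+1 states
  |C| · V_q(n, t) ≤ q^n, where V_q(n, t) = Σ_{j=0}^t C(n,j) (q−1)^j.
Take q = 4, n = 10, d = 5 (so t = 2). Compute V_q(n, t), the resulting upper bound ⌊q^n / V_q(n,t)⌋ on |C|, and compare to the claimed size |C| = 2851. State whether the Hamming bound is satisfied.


V_q(n, t) = 436, q^n = 1048576, Hamming bound = 2404, |C| = 2851 > bound (violated).

Step 1: Compute V_q(n, t) = Σ_{j=0}^2 C(n, j) (q−1)^j.
  j = 0: C(10,0)·(3)^0 = 1·1 = 1.
  j = 1: C(10,1)·(3)^1 = 10·3 = 30.
  j = 2: C(10,2)·(3)^2 = 45·9 = 405.
  V_q(n, t) = 1 + 30 + 405 = 436.
Step 2: q^n = 4^10 = 1048576.
Step 3: Hamming bound ⌊q^n / V_q(n,t)⌋ = ⌊1048576/436⌋ = 2404.
Step 4: Compare |C| = 2851 to 2404: violated.
The claimed |C| lies above the Hamming bound, so no 4-ary code of length 10 with d ≥ 5 can have 2851 codewords.


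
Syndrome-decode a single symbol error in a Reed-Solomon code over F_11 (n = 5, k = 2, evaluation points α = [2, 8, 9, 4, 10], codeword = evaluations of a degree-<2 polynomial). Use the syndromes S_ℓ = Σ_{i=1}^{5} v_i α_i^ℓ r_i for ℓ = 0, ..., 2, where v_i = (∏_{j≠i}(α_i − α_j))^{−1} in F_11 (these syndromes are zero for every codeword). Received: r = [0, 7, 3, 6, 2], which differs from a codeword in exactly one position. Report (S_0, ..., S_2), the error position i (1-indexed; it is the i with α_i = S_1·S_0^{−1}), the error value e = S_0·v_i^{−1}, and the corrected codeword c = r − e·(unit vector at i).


S = (9, 4, 3), error at position 3, error magnitude e = 4, c = [0, 7, 10, 6, 2].

Step 1: column multipliers v_i = (∏_{j≠i}(α_i − α_j))^{−1} mod 11.
  i = 1 (α = 2): (2−8)(2−9)(2−4)(2−10) = (−6)·(−7)·(−2)·(−8) = 672 ≡ 1, so v_1 = 1^{−1} = 1 (mod 11).
  i = 2 (α = 8): (8−2)(8−9)(8−4)(8−10) = 6·(−1)·4·(−2) = 48 ≡ 4, so v_2 = 4^{−1} = 3 (mod 11).
  i = 3 (α = 9): (9−2)(9−8)(9−4)(9−10) = 7·1·5·(−1) = −35 ≡ 9, so v_3 = 9^{−1} = 5 (mod 11).
  i = 4 (α = 4): (4−2)(4−8)(4−9)(4−10) = 2·(−4)·(−5)·(−6) = −240 ≡ 2, so v_4 = 2^{−1} = 6 (mod 11).
  i = 5 (α = 10): (10−2)(10−8)(10−9)(10−4) = 8·2·1·6 = 96 ≡ 8, so v_5 = 8^{−1} = 7 (mod 11).
  v = [1, 3, 5, 6, 7].
Step 2: syndromes of r = [0, 7, 3, 6, 2] (all sums mod 11).
  S_0 = Σ v_i r_i = 1·0 + 3·7 + 5·3 + 6·6 + 7·2 = 86 ≡ 9.
  S_1 = Σ v_i α_i r_i = 1·2·0 + 3·8·7 + 5·9·3 + 6·4·6 + 7·10·2 = 587 ≡ 4.
  α_i^2 mod 11 = [4, 9, 4, 5, 1].
  S_2 = Σ v_i α_i^2 r_i = 1·4·0 + 3·9·7 + 5·4·3 + 6·5·6 + 7·1·2 = 443 ≡ 3.
  S = (9, 4, 3) ≠ 0, so r is not a codeword (an error is present).
Step 3: locate the error. For a single error e at position i, S_ℓ = v_i·e·α_i^ℓ, so α_err = S_1/S_0.
  S_0^{−1} = 9^{−1} = 5 (mod 11), so α_err = 4·5 = 20 ≡ 9 = α_3. Error position i = 3.
  Consistency check: S_2/S_1 = 3·3 = 9 ≡ 9 = α_err ✓ (single-error assumption holds).
Step 4: error magnitude e = S_0/v_3 = S_0·∏_{j≠3}(α_3 − α_j) = 9·9 = 81 ≡ 4 (mod 11).
Step 5: correct position 3: c_3 = r_3 − e = 3 − 4 ≡ 10 (mod 11). Hence c = [0, 7, 10, 6, 2].
  Check: interpolating c through the α_i gives m(x) = 5 + 3·x (degree < 2) with m(α_i) = c_i for every i, so c is indeed a codeword.


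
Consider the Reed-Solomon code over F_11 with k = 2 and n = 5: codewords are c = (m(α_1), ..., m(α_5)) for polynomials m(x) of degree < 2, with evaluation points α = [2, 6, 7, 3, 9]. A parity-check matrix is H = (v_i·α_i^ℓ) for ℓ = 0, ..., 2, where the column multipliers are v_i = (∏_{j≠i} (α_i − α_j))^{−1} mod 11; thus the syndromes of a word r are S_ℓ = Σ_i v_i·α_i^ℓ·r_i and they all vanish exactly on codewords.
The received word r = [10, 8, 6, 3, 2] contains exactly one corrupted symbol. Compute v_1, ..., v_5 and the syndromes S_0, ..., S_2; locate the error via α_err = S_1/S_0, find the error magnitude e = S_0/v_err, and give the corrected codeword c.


S = (2, 4, 8), error at position 1, error magnitude e = 5, c = [5, 8, 6, 3, 2].

Step 1: column multipliers v_i = (∏_{j≠i}(α_i − α_j))^{−1} mod 11.
  i = 1 (α = 2): (2−6)(2−7)(2−3)(2−9) = (−4)·(−5)·(−1)·(−7) = 140 ≡ 8, so v_1 = 8^{−1} = 7 (mod 11).
  i = 2 (α = 6): (6−2)(6−7)(6−3)(6−9) = 4·(−1)·3·(−3) = 36 ≡ 3, so v_2 = 3^{−1} = 4 (mod 11).
  i = 3 (α = 7): (7−2)(7−6)(7−3)(7−9) = 5·1·4·(−2) = −40 ≡ 4, so v_3 = 4^{−1} = 3 (mod 11).
  i = 4 (α = 3): (3−2)(3−6)(3−7)(3−9) = 1·(−3)·(−4)·(−6) = −72 ≡ 5, so v_4 = 5^{−1} = 9 (mod 11).
  i = 5 (α = 9): (9−2)(9−6)(9−7)(9−3) = 7·3·2·6 = 252 ≡ 10, so v_5 = 10^{−1} = 10 (mod 11).
  v = [7, 4, 3, 9, 10].
Step 2: syndromes of r = [10, 8, 6, 3, 2] (all sums mod 11).
  S_0 = Σ v_i r_i = 7·10 + 4·8 + 3·6 + 9·3 + 10·2 = 167 ≡ 2.
  S_1 = Σ v_i α_i r_i = 7·2·10 + 4·6·8 + 3·7·6 + 9·3·3 + 10·9·2 = 719 ≡ 4.
  α_i^2 mod 11 = [4, 3, 5, 9, 4].
  S_2 = Σ v_i α_i^2 r_i = 7·4·10 + 4·3·8 + 3·5·6 + 9·9·3 + 10·4·2 = 789 ≡ 8.
  S = (2, 4, 8) ≠ 0, so r is not a codeword (an error is present).
Step 3: locate the error. For a single error e at position i, S_ℓ = v_i·e·α_i^ℓ, so α_err = S_1/S_0.
  S_0^{−1} = 2^{−1} = 6 (mod 11), so α_err = 4·6 = 24 ≡ 2 = α_1. Error position i = 1.
  Consistency check: S_2/S_1 = 8·3 = 24 ≡ 2 = α_err ✓ (single-error assumption holds).
Step 4: error magnitude e = S_0/v_1 = S_0·∏_{j≠1}(α_1 − α_j) = 2·8 = 16 ≡ 5 (mod 11).
Step 5: correct position 1: c_1 = r_1 − e = 10 − 5 ≡ 5 (mod 11). Hence c = [5, 8, 6, 3, 2].
  Check: interpolating c through the α_i gives m(x) = 9 + 9·x (degree < 2) with m(α_i) = c_i for every i, so c is indeed a codeword.


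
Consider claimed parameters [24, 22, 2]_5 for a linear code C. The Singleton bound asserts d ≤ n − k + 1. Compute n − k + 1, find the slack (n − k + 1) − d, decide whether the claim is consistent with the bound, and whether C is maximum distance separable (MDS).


Singleton RHS = n − k + 1 = 3, slack = 1, bound satisfied, not MDS.

Singleton bound: d ≤ n − k + 1.
Here n = 24, k = 22, so n − k + 1 = 3.
Given d = 2, check d ≤ 3: YES.
Slack = (n − k + 1) − d = 1.
The code is NOT MDS (slack = 1 > 0).
Description: the claimed parameters are [24, 22, 2]_5; such a code would be non-MDS.


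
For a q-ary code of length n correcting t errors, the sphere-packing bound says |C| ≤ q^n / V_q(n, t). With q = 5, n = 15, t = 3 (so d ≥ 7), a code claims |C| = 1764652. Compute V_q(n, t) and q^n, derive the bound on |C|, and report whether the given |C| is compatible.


V_q(n, t) = 30861, q^n = 30517578125, Hamming bound = 988871, |C| = 1764652 > bound (violated).

Step 1: Compute V_q(n, t) = Σ_{j=0}^3 C(n, j) (q−1)^j.
  j = 0: C(15,0)·(4)^0 = 1·1 = 1.
  j = 1: C(15,1)·(4)^1 = 15·4 = 60.
  j = 2: C(15,2)·(4)^2 = 105·16 = 1680.
  j = 3: C(15,3)·(4)^3 = 455·64 = 29120.
  V_q(n, t) = 1 + 60 + 1680 + 29120 = 30861.
Step 2: q^n = 5^15 = 30517578125.
Step 3: Hamming bound ⌊q^n / V_q(n,t)⌋ = ⌊30517578125/30861⌋ = 988871.
Step 4: Compare |C| = 1764652 to 988871: violated.
The claimed |C| lies above the Hamming bound, so no 5-ary code of length 15 with d ≥ 7 can have 1764652 codewords.


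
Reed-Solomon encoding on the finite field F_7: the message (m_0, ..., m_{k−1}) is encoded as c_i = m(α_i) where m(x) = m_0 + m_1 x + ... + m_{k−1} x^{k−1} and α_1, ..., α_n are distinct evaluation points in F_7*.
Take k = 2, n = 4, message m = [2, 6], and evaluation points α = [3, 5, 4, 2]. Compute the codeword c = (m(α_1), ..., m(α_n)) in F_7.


c = [6, 4, 5, 0]

Message polynomial: m(x) = 2 + 6·x (mod 7).
For each evaluation point α_i, compute m(α_i) mod 7:
  α_1 = 3: Horner steps 6 → 6, so m(3) = 6.
  α_2 = 5: Horner steps 6 → 4, so m(5) = 4.
  α_3 = 4: Horner steps 6 → 5, so m(4) = 5.
  α_4 = 2: Horner steps 6 → 0, so m(2) = 0.
Codeword c = [6, 4, 5, 0] ∈ F_7^4.


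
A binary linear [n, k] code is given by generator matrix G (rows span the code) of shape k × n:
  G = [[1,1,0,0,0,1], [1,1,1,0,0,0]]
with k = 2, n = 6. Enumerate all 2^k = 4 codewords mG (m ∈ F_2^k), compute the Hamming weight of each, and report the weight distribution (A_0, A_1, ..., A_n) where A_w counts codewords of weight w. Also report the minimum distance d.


Weight distribution: A_0 = 1, A_2 = 1, A_3 = 2. Minimum distance d = 2.

Enumerate all 2^2 = 4 messages m ∈ F_2^2.
For each, compute codeword c = mG in F_2^6, then tally its weight.
  m = 00 → c = 000000, weight = 0.
  m = 10 → c = 110001, weight = 3.
  m = 01 → c = 111000, weight = 3.
  m = 11 → c = 001001, weight = 2.
Tally weights:
  weight 0: 1 codewords.
  weight 2: 1 codewords.
  weight 3: 2 codewords.
Minimum distance d = smallest w > 0 with A_w > 0 = 2.
Sanity: Σ A_w = 4 = 2^2 = 4 ✓.
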